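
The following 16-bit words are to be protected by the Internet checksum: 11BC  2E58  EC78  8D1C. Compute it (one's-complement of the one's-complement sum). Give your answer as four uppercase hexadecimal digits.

4656

One's-complement addition (fold any carry out of bit 15 back into bit 0):
  0x11BC + 0x2E58 = 0x04014
  0x4014 + 0xEC78 = 0x12C8C → wrap carry → 0x2C8D
  0x2C8D + 0x8D1C = 0x0B9A9
One's-complement sum = 0xB9A9.
Checksum = ~0xB9A9 & 0xFFFF = 0x4656.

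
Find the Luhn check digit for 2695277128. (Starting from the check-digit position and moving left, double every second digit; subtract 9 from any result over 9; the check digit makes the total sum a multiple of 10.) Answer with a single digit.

0

Partial digits right→left: 8 2 1 7 7 2 5 9 6 2
Double every second digit counting from the check-digit position (so the 1st, 3rd, 5th, ... of the partial from the right).
  doubled (with −9 where >9): 7 2 5 1 3 → sum 18
  kept as-is: 2 7 2 9 2 → sum 22
Total = 18 + 22 = 40.
Check digit = (10 − (40 mod 10)) mod 10 = 0.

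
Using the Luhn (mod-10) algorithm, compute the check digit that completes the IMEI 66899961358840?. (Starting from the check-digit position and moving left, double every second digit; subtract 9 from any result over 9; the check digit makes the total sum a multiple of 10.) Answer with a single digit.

5

Partial digits right→left: 0 4 8 8 5 3 1 6 9 9 9 8 6 6
Double every second digit counting from the check-digit position (so the 1st, 3rd, 5th, ... of the partial from the right).
  doubled (with −9 where >9): 0 7 1 2 9 9 3 → sum 31
  kept as-is: 4 8 3 6 9 8 6 → sum 44
Total = 31 + 44 = 75.
Check digit = (10 − (75 mod 10)) mod 10 = 5.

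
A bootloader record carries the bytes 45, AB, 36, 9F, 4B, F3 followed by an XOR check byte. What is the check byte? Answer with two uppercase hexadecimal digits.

XOR the bytes together:
  start with 0x45
  0x45 ⊕ 0xAB = 0xEE
  0xEE ⊕ 0x36 = 0xD8
  0xD8 ⊕ 0x9F = 0x47
  0x47 ⊕ 0x4B = 0x0C
  0x0C ⊕ 0xF3 = 0xFF

FF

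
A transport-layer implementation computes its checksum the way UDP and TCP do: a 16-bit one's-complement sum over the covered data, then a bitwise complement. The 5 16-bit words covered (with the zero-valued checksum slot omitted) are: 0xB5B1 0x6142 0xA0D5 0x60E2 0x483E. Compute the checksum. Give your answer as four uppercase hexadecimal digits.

One's-complement addition (fold any carry out of bit 15 back into bit 0):
  0xB5B1 + 0x6142 = 0x116F3 → wrap carry → 0x16F4
  0x16F4 + 0xA0D5 = 0x0B7C9
  0xB7C9 + 0x60E2 = 0x118AB → wrap carry → 0x18AC
  0x18AC + 0x483E = 0x060EA
One's-complement sum = 0x60EA.
Checksum = ~0x60EA & 0xFFFF = 0x9F15.

9F15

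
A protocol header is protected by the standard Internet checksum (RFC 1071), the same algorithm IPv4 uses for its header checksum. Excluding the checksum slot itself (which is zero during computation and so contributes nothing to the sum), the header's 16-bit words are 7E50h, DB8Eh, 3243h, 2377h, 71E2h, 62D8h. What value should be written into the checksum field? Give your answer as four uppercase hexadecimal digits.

One's-complement addition (fold any carry out of bit 15 back into bit 0):
  0x7E50 + 0xDB8E = 0x159DE → wrap carry → 0x59DF
  0x59DF + 0x3243 = 0x08C22
  0x8C22 + 0x2377 = 0x0AF99
  0xAF99 + 0x71E2 = 0x1217B → wrap carry → 0x217C
  0x217C + 0x62D8 = 0x08454
One's-complement sum = 0x8454.
Checksum = ~0x8454 & 0xFFFF = 0x7BAB.

7BAB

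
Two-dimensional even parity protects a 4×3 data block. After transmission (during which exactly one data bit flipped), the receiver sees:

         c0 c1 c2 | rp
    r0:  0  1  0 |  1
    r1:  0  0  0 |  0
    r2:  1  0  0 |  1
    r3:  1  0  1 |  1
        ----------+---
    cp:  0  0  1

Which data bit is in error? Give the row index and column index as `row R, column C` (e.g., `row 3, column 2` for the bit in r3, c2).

row 3, column 1

Recompute each row's even parity and compare to rp:
  r0: data parity 1, sent rp 1 → ok
  r1: data parity 0, sent rp 0 → ok
  r2: data parity 1, sent rp 1 → ok
  r3: data parity 0, sent rp 1 → mismatch
Recompute each column's even parity and compare to cp:
  c0: data parity 0, sent cp 0 → ok
  c1: data parity 1, sent cp 0 → mismatch
  c2: data parity 1, sent cp 1 → ok
Exactly one row (r3) and one column (c1) fail → the flipped bit is at their intersection.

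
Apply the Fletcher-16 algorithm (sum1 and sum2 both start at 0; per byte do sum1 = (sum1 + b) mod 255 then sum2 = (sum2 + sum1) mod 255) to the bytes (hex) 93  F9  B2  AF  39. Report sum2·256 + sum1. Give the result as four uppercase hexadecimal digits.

7A29

Running sums (mod 255):
  after byte 0 (93): sum1=147, sum2=147
  after byte 1 (F9): sum1=141, sum2=33
  after byte 2 (B2): sum1=64, sum2=97
  after byte 3 (AF): sum1=239, sum2=81
  after byte 4 (39): sum1=41, sum2=122
Checksum = sum2·256 + sum1 = 122·256 + 41 = 31273 = 0x7A29.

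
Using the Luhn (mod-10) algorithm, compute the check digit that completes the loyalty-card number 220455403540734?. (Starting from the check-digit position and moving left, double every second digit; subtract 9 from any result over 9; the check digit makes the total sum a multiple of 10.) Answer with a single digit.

1

Partial digits right→left: 4 3 7 0 4 5 3 0 4 5 5 4 0 2 2
Double every second digit counting from the check-digit position (so the 1st, 3rd, 5th, ... of the partial from the right).
  doubled (with −9 where >9): 8 5 8 6 8 1 0 4 → sum 40
  kept as-is: 3 0 5 0 5 4 2 → sum 19
Total = 40 + 19 = 59.
Check digit = (10 − (59 mod 10)) mod 10 = 1.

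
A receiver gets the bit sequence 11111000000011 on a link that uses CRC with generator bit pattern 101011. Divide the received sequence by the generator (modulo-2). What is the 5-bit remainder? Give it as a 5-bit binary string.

Modulo-2 division of 11111000000011 by 101011:
  pos 0: 111110 XOR 101011 = 010101
  pos 1: 101010 XOR 101011 = 000001
  pos 6: 100000 XOR 101011 = 001011
  pos 8: 101111 XOR 101011 = 000100
Remainder = 00100 (nonzero — an error is detected).

00100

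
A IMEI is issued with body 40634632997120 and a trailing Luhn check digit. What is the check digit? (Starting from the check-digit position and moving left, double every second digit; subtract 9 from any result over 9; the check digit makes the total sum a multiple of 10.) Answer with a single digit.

Partial digits right→left: 0 2 1 7 9 9 2 3 6 4 3 6 0 4
Double every second digit counting from the check-digit position (so the 1st, 3rd, 5th, ... of the partial from the right).
  doubled (with −9 where >9): 0 2 9 4 3 6 0 → sum 24
  kept as-is: 2 7 9 3 4 6 4 → sum 35
Total = 24 + 35 = 59.
Check digit = (10 − (59 mod 10)) mod 10 = 1.

1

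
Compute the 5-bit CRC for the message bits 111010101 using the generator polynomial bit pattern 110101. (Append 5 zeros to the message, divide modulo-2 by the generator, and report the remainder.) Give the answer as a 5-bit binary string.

Append 5 zeros: 11101010100000. Divide by 110101 (XOR where the leading bit is 1):
  pos 0: 111010 XOR 110101 = 001111
  pos 2: 111110 XOR 110101 = 001011
  pos 4: 101110 XOR 110101 = 011011
  pos 5: 110110 XOR 110101 = 000011
Remainder (last 5 bits) = 11000. This is the CRC / FCS.

11000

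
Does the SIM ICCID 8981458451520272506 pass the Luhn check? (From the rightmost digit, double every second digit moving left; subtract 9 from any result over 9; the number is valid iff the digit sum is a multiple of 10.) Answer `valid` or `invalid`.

valid

From the right, keep odd positions and double even positions (subtract 9 from any doubled value over 9):
  doubled (positions 2,4,...): 0 4 4 4 2 8 1 2 9 → sum 34
  kept (positions 1,3,...): 6 5 7 0 5 5 8 4 8 8 → sum 56
Total = 90.
90 mod 10 = 0, so the number is valid.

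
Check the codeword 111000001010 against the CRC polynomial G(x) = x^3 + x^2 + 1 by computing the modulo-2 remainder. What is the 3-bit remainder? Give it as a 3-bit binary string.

Modulo-2 division of 111000001010 by 1101:
  pos 0: 1110 XOR 1101 = 0011
  pos 2: 1100 XOR 1101 = 0001
  pos 5: 1001 XOR 1101 = 0100
  pos 6: 1000 XOR 1101 = 0101
  pos 7: 1011 XOR 1101 = 0110
  pos 8: 1100 XOR 1101 = 0001
Remainder = 001 (nonzero — an error is detected).

001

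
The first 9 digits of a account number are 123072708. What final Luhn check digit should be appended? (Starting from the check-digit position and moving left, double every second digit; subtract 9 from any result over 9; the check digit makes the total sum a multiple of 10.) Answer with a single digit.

1

Partial digits right→left: 8 0 7 2 7 0 3 2 1
Double every second digit counting from the check-digit position (so the 1st, 3rd, 5th, ... of the partial from the right).
  doubled (with −9 where >9): 7 5 5 6 2 → sum 25
  kept as-is: 0 2 0 2 → sum 4
Total = 25 + 4 = 29.
Check digit = (10 − (29 mod 10)) mod 10 = 1.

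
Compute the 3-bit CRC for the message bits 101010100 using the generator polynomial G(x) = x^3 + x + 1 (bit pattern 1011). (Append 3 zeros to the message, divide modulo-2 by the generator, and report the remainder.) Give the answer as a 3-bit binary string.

100

Append 3 zeros: 101010100000. Divide by 1011 (XOR where the leading bit is 1):
  pos 0: 1010 XOR 1011 = 0001
  pos 3: 1101 XOR 1011 = 0110
  pos 4: 1100 XOR 1011 = 0111
  pos 5: 1110 XOR 1011 = 0101
  pos 6: 1010 XOR 1011 = 0001
Remainder (last 3 bits) = 100. This is the CRC / FCS.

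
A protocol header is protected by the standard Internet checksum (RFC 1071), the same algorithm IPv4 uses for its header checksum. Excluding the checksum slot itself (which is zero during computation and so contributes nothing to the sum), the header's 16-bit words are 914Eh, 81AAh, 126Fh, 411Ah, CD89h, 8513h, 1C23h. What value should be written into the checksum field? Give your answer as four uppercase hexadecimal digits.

2ABD

One's-complement addition (fold any carry out of bit 15 back into bit 0):
  0x914E + 0x81AA = 0x112F8 → wrap carry → 0x12F9
  0x12F9 + 0x126F = 0x02568
  0x2568 + 0x411A = 0x06682
  0x6682 + 0xCD89 = 0x1340B → wrap carry → 0x340C
  0x340C + 0x8513 = 0x0B91F
  0xB91F + 0x1C23 = 0x0D542
One's-complement sum = 0xD542.
Checksum = ~0xD542 & 0xFFFF = 0x2ABD.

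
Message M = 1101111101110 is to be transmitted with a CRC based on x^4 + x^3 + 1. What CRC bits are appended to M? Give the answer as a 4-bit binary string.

0111

Append 4 zeros: 11011111011100000. Divide by 11001 (XOR where the leading bit is 1):
  pos 0: 11011 XOR 11001 = 00010
  pos 3: 10111 XOR 11001 = 01110
  pos 4: 11100 XOR 11001 = 00101
  pos 6: 10111 XOR 11001 = 01110
  pos 7: 11101 XOR 11001 = 00100
  pos 9: 10000 XOR 11001 = 01001
  pos 10: 10010 XOR 11001 = 01011
  pos 11: 10110 XOR 11001 = 01111
  pos 12: 11110 XOR 11001 = 00111
Remainder (last 4 bits) = 0111. This is the CRC / FCS.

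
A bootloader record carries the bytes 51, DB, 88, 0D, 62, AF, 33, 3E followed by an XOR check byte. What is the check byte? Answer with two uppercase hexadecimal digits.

XOR the bytes together:
  start with 0x51
  0x51 ⊕ 0xDB = 0x8A
  0x8A ⊕ 0x88 = 0x02
  0x02 ⊕ 0x0D = 0x0F
  0x0F ⊕ 0x62 = 0x6D
  0x6D ⊕ 0xAF = 0xC2
  0xC2 ⊕ 0x33 = 0xF1
  0xF1 ⊕ 0x3E = 0xCF

CF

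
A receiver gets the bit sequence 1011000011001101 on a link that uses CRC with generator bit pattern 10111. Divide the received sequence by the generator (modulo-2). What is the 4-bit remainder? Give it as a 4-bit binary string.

Modulo-2 division of 1011000011001101 by 10111:
  pos 0: 10110 XOR 10111 = 00001
  pos 4: 10001 XOR 10111 = 00110
  pos 6: 11010 XOR 10111 = 01101
  pos 7: 11010 XOR 10111 = 01101
  pos 8: 11011 XOR 10111 = 01100
  pos 9: 11001 XOR 10111 = 01110
  pos 10: 11100 XOR 10111 = 01011
  pos 11: 10111 XOR 10111 = 00000
Remainder = 0000 (zero — the frame passes the CRC check).

0000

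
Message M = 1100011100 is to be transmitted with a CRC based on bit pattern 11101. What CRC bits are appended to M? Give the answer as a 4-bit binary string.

0100

Append 4 zeros: 11000111000000. Divide by 11101 (XOR where the leading bit is 1):
  pos 0: 11000 XOR 11101 = 00101
  pos 2: 10111 XOR 11101 = 01010
  pos 3: 10101 XOR 11101 = 01000
  pos 4: 10000 XOR 11101 = 01101
  pos 5: 11010 XOR 11101 = 00111
  pos 7: 11100 XOR 11101 = 00001
Remainder (last 4 bits) = 0100. This is the CRC / FCS.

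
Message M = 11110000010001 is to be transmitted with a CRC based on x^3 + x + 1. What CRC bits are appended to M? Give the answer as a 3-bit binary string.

000

Append 3 zeros: 11110000010001000. Divide by 1011 (XOR where the leading bit is 1):
  pos 0: 1111 XOR 1011 = 0100
  pos 1: 1000 XOR 1011 = 0011
  pos 3: 1100 XOR 1011 = 0111
  pos 4: 1110 XOR 1011 = 0101
  pos 5: 1010 XOR 1011 = 0001
  pos 8: 1100 XOR 1011 = 0111
  pos 9: 1110 XOR 1011 = 0101
  pos 10: 1011 XOR 1011 = 0000
Remainder (last 3 bits) = 000. This is the CRC / FCS.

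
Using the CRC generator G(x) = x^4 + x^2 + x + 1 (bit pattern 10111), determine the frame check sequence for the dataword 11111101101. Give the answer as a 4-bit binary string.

0010

Append 4 zeros: 111111011010000. Divide by 10111 (XOR where the leading bit is 1):
  pos 0: 11111 XOR 10111 = 01000
  pos 1: 10001 XOR 10111 = 00110
  pos 3: 11001 XOR 10111 = 01110
  pos 4: 11101 XOR 10111 = 01010
  pos 5: 10100 XOR 10111 = 00011
  pos 8: 11100 XOR 10111 = 01011
  pos 9: 10110 XOR 10111 = 00001
Remainder (last 4 bits) = 0010. This is the CRC / FCS.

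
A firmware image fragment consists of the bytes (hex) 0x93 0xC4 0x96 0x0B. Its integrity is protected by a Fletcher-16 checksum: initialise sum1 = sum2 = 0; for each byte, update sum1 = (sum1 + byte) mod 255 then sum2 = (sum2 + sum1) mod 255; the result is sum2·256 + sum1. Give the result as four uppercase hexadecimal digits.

D4F9

Running sums (mod 255):
  after byte 0 (0x93): sum1=147, sum2=147
  after byte 1 (0xC4): sum1=88, sum2=235
  after byte 2 (0x96): sum1=238, sum2=218
  after byte 3 (0x0B): sum1=249, sum2=212
Checksum = sum2·256 + sum1 = 212·256 + 249 = 54521 = 0xD4F9.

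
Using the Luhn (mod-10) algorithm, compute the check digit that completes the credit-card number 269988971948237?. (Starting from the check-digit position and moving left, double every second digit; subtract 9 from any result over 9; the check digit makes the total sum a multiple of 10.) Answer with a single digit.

Partial digits right→left: 7 3 2 8 4 9 1 7 9 8 8 9 9 6 2
Double every second digit counting from the check-digit position (so the 1st, 3rd, 5th, ... of the partial from the right).
  doubled (with −9 where >9): 5 4 8 2 9 7 9 4 → sum 48
  kept as-is: 3 8 9 7 8 9 6 → sum 50
Total = 48 + 50 = 98.
Check digit = (10 − (98 mod 10)) mod 10 = 2.

2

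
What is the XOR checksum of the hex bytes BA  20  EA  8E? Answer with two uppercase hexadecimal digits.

FE

XOR the bytes together:
  start with 0xBA
  0xBA ⊕ 0x20 = 0x9A
  0x9A ⊕ 0xEA = 0x70
  0x70 ⊕ 0x8E = 0xFE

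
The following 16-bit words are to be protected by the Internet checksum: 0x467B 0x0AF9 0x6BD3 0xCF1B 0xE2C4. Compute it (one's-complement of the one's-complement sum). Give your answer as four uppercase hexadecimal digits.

One's-complement addition (fold any carry out of bit 15 back into bit 0):
  0x467B + 0x0AF9 = 0x05174
  0x5174 + 0x6BD3 = 0x0BD47
  0xBD47 + 0xCF1B = 0x18C62 → wrap carry → 0x8C63
  0x8C63 + 0xE2C4 = 0x16F27 → wrap carry → 0x6F28
One's-complement sum = 0x6F28.
Checksum = ~0x6F28 & 0xFFFF = 0x90D7.

90D7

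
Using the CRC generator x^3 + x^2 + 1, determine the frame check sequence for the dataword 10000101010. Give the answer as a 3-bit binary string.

Append 3 zeros: 10000101010000. Divide by 1101 (XOR where the leading bit is 1):
  pos 0: 1000 XOR 1101 = 0101
  pos 1: 1010 XOR 1101 = 0111
  pos 2: 1111 XOR 1101 = 0010
  pos 4: 1001 XOR 1101 = 0100
  pos 5: 1000 XOR 1101 = 0101
  pos 6: 1011 XOR 1101 = 0110
  pos 7: 1100 XOR 1101 = 0001
  pos 10: 1000 XOR 1101 = 0101
Remainder (last 3 bits) = 101. This is the CRC / FCS.

101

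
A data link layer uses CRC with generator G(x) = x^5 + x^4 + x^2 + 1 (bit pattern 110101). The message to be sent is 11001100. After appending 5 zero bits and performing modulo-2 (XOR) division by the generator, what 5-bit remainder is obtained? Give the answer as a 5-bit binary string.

Append 5 zeros: 1100110000000. Divide by 110101 (XOR where the leading bit is 1):
  pos 0: 110011 XOR 110101 = 000110
  pos 3: 110000 XOR 110101 = 000101
  pos 6: 101000 XOR 110101 = 011101
  pos 7: 111010 XOR 110101 = 001111
Remainder (last 5 bits) = 01111. This is the CRC / FCS.

01111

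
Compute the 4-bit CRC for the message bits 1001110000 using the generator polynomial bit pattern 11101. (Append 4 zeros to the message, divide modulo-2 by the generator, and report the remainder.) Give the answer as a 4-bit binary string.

0000

Append 4 zeros: 10011100000000. Divide by 11101 (XOR where the leading bit is 1):
  pos 0: 10011 XOR 11101 = 01110
  pos 1: 11101 XOR 11101 = 00000
Remainder (last 4 bits) = 0000. This is the CRC / FCS.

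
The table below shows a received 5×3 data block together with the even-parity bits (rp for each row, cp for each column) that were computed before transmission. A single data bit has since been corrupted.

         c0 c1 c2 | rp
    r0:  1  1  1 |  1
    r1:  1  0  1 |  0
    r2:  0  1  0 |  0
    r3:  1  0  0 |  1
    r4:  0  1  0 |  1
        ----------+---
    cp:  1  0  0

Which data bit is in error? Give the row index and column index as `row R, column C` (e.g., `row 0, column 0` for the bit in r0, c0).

Recompute each row's even parity and compare to rp:
  r0: data parity 1, sent rp 1 → ok
  r1: data parity 0, sent rp 0 → ok
  r2: data parity 1, sent rp 0 → mismatch
  r3: data parity 1, sent rp 1 → ok
  r4: data parity 1, sent rp 1 → ok
Recompute each column's even parity and compare to cp:
  c0: data parity 1, sent cp 1 → ok
  c1: data parity 1, sent cp 0 → mismatch
  c2: data parity 0, sent cp 0 → ok
Exactly one row (r2) and one column (c1) fail → the flipped bit is at their intersection.

row 2, column 1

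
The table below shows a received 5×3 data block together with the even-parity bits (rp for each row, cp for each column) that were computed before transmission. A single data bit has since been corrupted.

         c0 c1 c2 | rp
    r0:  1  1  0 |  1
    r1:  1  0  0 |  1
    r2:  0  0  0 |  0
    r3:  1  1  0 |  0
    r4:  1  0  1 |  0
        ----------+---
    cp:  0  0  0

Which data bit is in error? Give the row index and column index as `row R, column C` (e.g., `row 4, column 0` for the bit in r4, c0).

Recompute each row's even parity and compare to rp:
  r0: data parity 0, sent rp 1 → mismatch
  r1: data parity 1, sent rp 1 → ok
  r2: data parity 0, sent rp 0 → ok
  r3: data parity 0, sent rp 0 → ok
  r4: data parity 0, sent rp 0 → ok
Recompute each column's even parity and compare to cp:
  c0: data parity 0, sent cp 0 → ok
  c1: data parity 0, sent cp 0 → ok
  c2: data parity 1, sent cp 0 → mismatch
Exactly one row (r0) and one column (c2) fail → the flipped bit is at their intersection.

row 0, column 2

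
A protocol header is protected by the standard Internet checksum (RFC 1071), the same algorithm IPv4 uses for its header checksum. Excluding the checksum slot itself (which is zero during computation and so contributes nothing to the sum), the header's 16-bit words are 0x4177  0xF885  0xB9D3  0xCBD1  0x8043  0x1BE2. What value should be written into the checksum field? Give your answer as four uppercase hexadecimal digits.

One's-complement addition (fold any carry out of bit 15 back into bit 0):
  0x4177 + 0xF885 = 0x139FC → wrap carry → 0x39FD
  0x39FD + 0xB9D3 = 0x0F3D0
  0xF3D0 + 0xCBD1 = 0x1BFA1 → wrap carry → 0xBFA2
  0xBFA2 + 0x8043 = 0x13FE5 → wrap carry → 0x3FE6
  0x3FE6 + 0x1BE2 = 0x05BC8
One's-complement sum = 0x5BC8.
Checksum = ~0x5BC8 & 0xFFFF = 0xA437.

A437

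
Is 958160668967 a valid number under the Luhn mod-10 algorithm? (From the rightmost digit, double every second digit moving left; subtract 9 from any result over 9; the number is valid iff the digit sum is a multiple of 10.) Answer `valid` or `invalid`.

valid

From the right, keep odd positions and double even positions (subtract 9 from any doubled value over 9):
  doubled (positions 2,4,...): 3 7 3 3 7 9 → sum 32
  kept (positions 1,3,...): 7 9 6 0 1 5 → sum 28
Total = 60.
60 mod 10 = 0, so the number is valid.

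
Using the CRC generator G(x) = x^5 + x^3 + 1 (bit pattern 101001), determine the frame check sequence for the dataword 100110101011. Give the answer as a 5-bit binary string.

10101

Append 5 zeros: 10011010101100000. Divide by 101001 (XOR where the leading bit is 1):
  pos 0: 100110 XOR 101001 = 001111
  pos 2: 111110 XOR 101001 = 010111
  pos 3: 101111 XOR 101001 = 000110
  pos 6: 110011 XOR 101001 = 011010
  pos 7: 110100 XOR 101001 = 011101
  pos 8: 111010 XOR 101001 = 010011
  pos 9: 100110 XOR 101001 = 001111
  pos 11: 111100 XOR 101001 = 010101
Remainder (last 5 bits) = 10101. This is the CRC / FCS.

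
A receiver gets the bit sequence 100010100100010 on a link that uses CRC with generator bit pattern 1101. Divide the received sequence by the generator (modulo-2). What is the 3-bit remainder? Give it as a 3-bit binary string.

Modulo-2 division of 100010100100010 by 1101:
  pos 0: 1000 XOR 1101 = 0101
  pos 1: 1011 XOR 1101 = 0110
  pos 2: 1100 XOR 1101 = 0001
  pos 5: 1100 XOR 1101 = 0001
  pos 8: 1100 XOR 1101 = 0001
  pos 11: 1010 XOR 1101 = 0111
Remainder = 111 (nonzero — an error is detected).

111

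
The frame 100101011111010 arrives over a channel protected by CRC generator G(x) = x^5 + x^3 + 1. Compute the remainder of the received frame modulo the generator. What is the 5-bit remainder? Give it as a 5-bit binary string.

Modulo-2 division of 100101011111010 by 101001:
  pos 0: 100101 XOR 101001 = 001100
  pos 2: 110001 XOR 101001 = 011000
  pos 3: 110001 XOR 101001 = 011000
  pos 4: 110001 XOR 101001 = 011000
  pos 5: 110001 XOR 101001 = 011000
  pos 6: 110001 XOR 101001 = 011000
  pos 7: 110000 XOR 101001 = 011001
  pos 8: 110011 XOR 101001 = 011010
  pos 9: 110100 XOR 101001 = 011101
Remainder = 11101 (nonzero — an error is detected).

11101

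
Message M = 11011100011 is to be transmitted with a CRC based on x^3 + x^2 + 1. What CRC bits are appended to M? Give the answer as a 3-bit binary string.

Append 3 zeros: 11011100011000. Divide by 1101 (XOR where the leading bit is 1):
  pos 0: 1101 XOR 1101 = 0000
  pos 4: 1100 XOR 1101 = 0001
  pos 7: 1011 XOR 1101 = 0110
  pos 8: 1100 XOR 1101 = 0001
Remainder (last 3 bits) = 100. This is the CRC / FCS.

100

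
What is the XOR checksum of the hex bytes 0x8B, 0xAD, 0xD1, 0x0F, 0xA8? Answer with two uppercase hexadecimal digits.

50

XOR the bytes together:
  start with 0x8B
  0x8B ⊕ 0xAD = 0x26
  0x26 ⊕ 0xD1 = 0xF7
  0xF7 ⊕ 0x0F = 0xF8
  0xF8 ⊕ 0xA8 = 0x50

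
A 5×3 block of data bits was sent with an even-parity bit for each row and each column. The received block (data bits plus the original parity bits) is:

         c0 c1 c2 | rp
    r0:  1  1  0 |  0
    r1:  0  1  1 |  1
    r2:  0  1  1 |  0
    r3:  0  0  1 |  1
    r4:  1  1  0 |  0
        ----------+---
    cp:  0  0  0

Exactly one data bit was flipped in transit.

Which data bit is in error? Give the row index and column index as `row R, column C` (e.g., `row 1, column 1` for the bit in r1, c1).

row 1, column 2

Recompute each row's even parity and compare to rp:
  r0: data parity 0, sent rp 0 → ok
  r1: data parity 0, sent rp 1 → mismatch
  r2: data parity 0, sent rp 0 → ok
  r3: data parity 1, sent rp 1 → ok
  r4: data parity 0, sent rp 0 → ok
Recompute each column's even parity and compare to cp:
  c0: data parity 0, sent cp 0 → ok
  c1: data parity 0, sent cp 0 → ok
  c2: data parity 1, sent cp 0 → mismatch
Exactly one row (r1) and one column (c2) fail → the flipped bit is at their intersection.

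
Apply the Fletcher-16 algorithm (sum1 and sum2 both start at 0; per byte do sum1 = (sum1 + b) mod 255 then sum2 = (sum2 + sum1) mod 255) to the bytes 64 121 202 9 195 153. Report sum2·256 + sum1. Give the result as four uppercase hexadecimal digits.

48EA

Running sums (mod 255):
  after byte 0 (64): sum1=64, sum2=64
  after byte 1 (121): sum1=185, sum2=249
  after byte 2 (202): sum1=132, sum2=126
  after byte 3 (9): sum1=141, sum2=12
  after byte 4 (195): sum1=81, sum2=93
  after byte 5 (153): sum1=234, sum2=72
Checksum = sum2·256 + sum1 = 72·256 + 234 = 18666 = 0x48EA.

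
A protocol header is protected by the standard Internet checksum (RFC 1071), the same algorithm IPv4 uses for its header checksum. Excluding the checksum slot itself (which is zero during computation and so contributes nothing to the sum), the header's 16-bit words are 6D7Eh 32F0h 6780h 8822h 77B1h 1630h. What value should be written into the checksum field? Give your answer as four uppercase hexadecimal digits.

E20C

One's-complement addition (fold any carry out of bit 15 back into bit 0):
  0x6D7E + 0x32F0 = 0x0A06E
  0xA06E + 0x6780 = 0x107EE → wrap carry → 0x07EF
  0x07EF + 0x8822 = 0x09011
  0x9011 + 0x77B1 = 0x107C2 → wrap carry → 0x07C3
  0x07C3 + 0x1630 = 0x01DF3
One's-complement sum = 0x1DF3.
Checksum = ~0x1DF3 & 0xFFFF = 0xE20C.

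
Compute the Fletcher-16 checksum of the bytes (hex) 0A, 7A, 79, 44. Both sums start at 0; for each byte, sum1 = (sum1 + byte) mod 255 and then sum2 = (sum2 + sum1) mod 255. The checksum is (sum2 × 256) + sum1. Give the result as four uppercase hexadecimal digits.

CE42

Running sums (mod 255):
  after byte 0 (0A): sum1=10, sum2=10
  after byte 1 (7A): sum1=132, sum2=142
  after byte 2 (79): sum1=253, sum2=140
  after byte 3 (44): sum1=66, sum2=206
Checksum = sum2·256 + sum1 = 206·256 + 66 = 52802 = 0xCE42.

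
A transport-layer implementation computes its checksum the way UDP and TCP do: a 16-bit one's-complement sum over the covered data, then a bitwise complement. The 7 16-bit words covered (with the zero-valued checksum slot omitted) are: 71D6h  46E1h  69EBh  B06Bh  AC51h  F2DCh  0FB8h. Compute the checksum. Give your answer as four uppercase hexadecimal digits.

One's-complement addition (fold any carry out of bit 15 back into bit 0):
  0x71D6 + 0x46E1 = 0x0B8B7
  0xB8B7 + 0x69EB = 0x122A2 → wrap carry → 0x22A3
  0x22A3 + 0xB06B = 0x0D30E
  0xD30E + 0xAC51 = 0x17F5F → wrap carry → 0x7F60
  0x7F60 + 0xF2DC = 0x1723C → wrap carry → 0x723D
  0x723D + 0x0FB8 = 0x081F5
One's-complement sum = 0x81F5.
Checksum = ~0x81F5 & 0xFFFF = 0x7E0A.

7E0A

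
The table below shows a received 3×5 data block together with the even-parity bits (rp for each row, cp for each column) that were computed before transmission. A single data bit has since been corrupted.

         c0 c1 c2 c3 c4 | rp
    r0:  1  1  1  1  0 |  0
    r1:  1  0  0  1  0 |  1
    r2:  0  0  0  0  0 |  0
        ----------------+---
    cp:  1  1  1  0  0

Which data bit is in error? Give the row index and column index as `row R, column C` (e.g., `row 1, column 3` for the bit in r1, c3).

Recompute each row's even parity and compare to rp:
  r0: data parity 0, sent rp 0 → ok
  r1: data parity 0, sent rp 1 → mismatch
  r2: data parity 0, sent rp 0 → ok
Recompute each column's even parity and compare to cp:
  c0: data parity 0, sent cp 1 → mismatch
  c1: data parity 1, sent cp 1 → ok
  c2: data parity 1, sent cp 1 → ok
  c3: data parity 0, sent cp 0 → ok
  c4: data parity 0, sent cp 0 → ok
Exactly one row (r1) and one column (c0) fail → the flipped bit is at their intersection.

row 1, column 0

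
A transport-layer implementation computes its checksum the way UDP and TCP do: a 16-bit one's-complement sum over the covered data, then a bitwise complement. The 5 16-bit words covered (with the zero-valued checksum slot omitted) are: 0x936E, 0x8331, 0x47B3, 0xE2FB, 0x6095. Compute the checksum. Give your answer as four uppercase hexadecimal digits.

5E1B

One's-complement addition (fold any carry out of bit 15 back into bit 0):
  0x936E + 0x8331 = 0x1169F → wrap carry → 0x16A0
  0x16A0 + 0x47B3 = 0x05E53
  0x5E53 + 0xE2FB = 0x1414E → wrap carry → 0x414F
  0x414F + 0x6095 = 0x0A1E4
One's-complement sum = 0xA1E4.
Checksum = ~0xA1E4 & 0xFFFF = 0x5E1B.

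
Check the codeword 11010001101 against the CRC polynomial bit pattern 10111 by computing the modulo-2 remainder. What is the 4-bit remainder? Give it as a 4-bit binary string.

0000

Modulo-2 division of 11010001101 by 10111:
  pos 0: 11010 XOR 10111 = 01101
  pos 1: 11010 XOR 10111 = 01101
  pos 2: 11010 XOR 10111 = 01101
  pos 3: 11011 XOR 10111 = 01100
  pos 4: 11001 XOR 10111 = 01110
  pos 5: 11100 XOR 10111 = 01011
  pos 6: 10111 XOR 10111 = 00000
Remainder = 0000 (zero — the frame passes the CRC check).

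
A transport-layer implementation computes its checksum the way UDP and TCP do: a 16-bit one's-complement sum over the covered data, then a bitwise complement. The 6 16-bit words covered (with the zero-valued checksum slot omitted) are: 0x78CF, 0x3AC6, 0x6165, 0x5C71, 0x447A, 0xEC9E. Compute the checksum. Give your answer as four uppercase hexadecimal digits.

5D7A

One's-complement addition (fold any carry out of bit 15 back into bit 0):
  0x78CF + 0x3AC6 = 0x0B395
  0xB395 + 0x6165 = 0x114FA → wrap carry → 0x14FB
  0x14FB + 0x5C71 = 0x0716C
  0x716C + 0x447A = 0x0B5E6
  0xB5E6 + 0xEC9E = 0x1A284 → wrap carry → 0xA285
One's-complement sum = 0xA285.
Checksum = ~0xA285 & 0xFFFF = 0x5D7A.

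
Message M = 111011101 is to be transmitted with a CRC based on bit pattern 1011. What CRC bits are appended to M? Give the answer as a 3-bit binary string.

001

Append 3 zeros: 111011101000. Divide by 1011 (XOR where the leading bit is 1):
  pos 0: 1110 XOR 1011 = 0101
  pos 1: 1011 XOR 1011 = 0000
  pos 5: 1101 XOR 1011 = 0110
  pos 6: 1100 XOR 1011 = 0111
  pos 7: 1110 XOR 1011 = 0101
  pos 8: 1010 XOR 1011 = 0001
Remainder (last 3 bits) = 001. This is the CRC / FCS.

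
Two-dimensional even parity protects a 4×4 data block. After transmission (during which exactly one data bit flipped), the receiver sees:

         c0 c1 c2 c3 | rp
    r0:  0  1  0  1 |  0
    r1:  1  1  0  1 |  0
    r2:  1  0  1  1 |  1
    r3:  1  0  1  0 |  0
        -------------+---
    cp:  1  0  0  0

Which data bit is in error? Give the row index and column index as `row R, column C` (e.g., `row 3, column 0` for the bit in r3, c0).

Recompute each row's even parity and compare to rp:
  r0: data parity 0, sent rp 0 → ok
  r1: data parity 1, sent rp 0 → mismatch
  r2: data parity 1, sent rp 1 → ok
  r3: data parity 0, sent rp 0 → ok
Recompute each column's even parity and compare to cp:
  c0: data parity 1, sent cp 1 → ok
  c1: data parity 0, sent cp 0 → ok
  c2: data parity 0, sent cp 0 → ok
  c3: data parity 1, sent cp 0 → mismatch
Exactly one row (r1) and one column (c3) fail → the flipped bit is at their intersection.

row 1, column 3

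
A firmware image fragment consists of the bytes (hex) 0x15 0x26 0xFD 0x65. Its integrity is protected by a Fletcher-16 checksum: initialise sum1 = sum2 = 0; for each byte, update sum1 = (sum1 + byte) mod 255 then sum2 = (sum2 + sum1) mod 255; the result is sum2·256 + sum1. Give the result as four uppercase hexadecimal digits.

289E

Running sums (mod 255):
  after byte 0 (0x15): sum1=21, sum2=21
  after byte 1 (0x26): sum1=59, sum2=80
  after byte 2 (0xFD): sum1=57, sum2=137
  after byte 3 (0x65): sum1=158, sum2=40
Checksum = sum2·256 + sum1 = 40·256 + 158 = 10398 = 0x289E.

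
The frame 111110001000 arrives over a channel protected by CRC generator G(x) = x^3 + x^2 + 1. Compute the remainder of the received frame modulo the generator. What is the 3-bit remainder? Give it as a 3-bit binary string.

000

Modulo-2 division of 111110001000 by 1101:
  pos 0: 1111 XOR 1101 = 0010
  pos 2: 1010 XOR 1101 = 0111
  pos 3: 1110 XOR 1101 = 0011
  pos 5: 1101 XOR 1101 = 0000
Remainder = 000 (zero — the frame passes the CRC check).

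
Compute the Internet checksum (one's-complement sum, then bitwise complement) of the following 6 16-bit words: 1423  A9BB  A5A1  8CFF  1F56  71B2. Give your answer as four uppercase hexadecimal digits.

7E77

One's-complement addition (fold any carry out of bit 15 back into bit 0):
  0x1423 + 0xA9BB = 0x0BDDE
  0xBDDE + 0xA5A1 = 0x1637F → wrap carry → 0x6380
  0x6380 + 0x8CFF = 0x0F07F
  0xF07F + 0x1F56 = 0x10FD5 → wrap carry → 0x0FD6
  0x0FD6 + 0x71B2 = 0x08188
One's-complement sum = 0x8188.
Checksum = ~0x8188 & 0xFFFF = 0x7E77.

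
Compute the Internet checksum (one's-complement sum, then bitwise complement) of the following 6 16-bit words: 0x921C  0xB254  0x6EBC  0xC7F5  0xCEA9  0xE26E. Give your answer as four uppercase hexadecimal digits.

One's-complement addition (fold any carry out of bit 15 back into bit 0):
  0x921C + 0xB254 = 0x14470 → wrap carry → 0x4471
  0x4471 + 0x6EBC = 0x0B32D
  0xB32D + 0xC7F5 = 0x17B22 → wrap carry → 0x7B23
  0x7B23 + 0xCEA9 = 0x149CC → wrap carry → 0x49CD
  0x49CD + 0xE26E = 0x12C3B → wrap carry → 0x2C3C
One's-complement sum = 0x2C3C.
Checksum = ~0x2C3C & 0xFFFF = 0xD3C3.

D3C3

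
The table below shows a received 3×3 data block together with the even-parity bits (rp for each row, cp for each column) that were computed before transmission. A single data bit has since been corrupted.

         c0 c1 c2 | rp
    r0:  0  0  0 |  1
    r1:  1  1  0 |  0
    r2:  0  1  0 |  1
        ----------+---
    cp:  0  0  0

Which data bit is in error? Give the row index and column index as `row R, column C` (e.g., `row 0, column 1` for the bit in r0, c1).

row 0, column 0

Recompute each row's even parity and compare to rp:
  r0: data parity 0, sent rp 1 → mismatch
  r1: data parity 0, sent rp 0 → ok
  r2: data parity 1, sent rp 1 → ok
Recompute each column's even parity and compare to cp:
  c0: data parity 1, sent cp 0 → mismatch
  c1: data parity 0, sent cp 0 → ok
  c2: data parity 0, sent cp 0 → ok
Exactly one row (r0) and one column (c0) fail → the flipped bit is at their intersection.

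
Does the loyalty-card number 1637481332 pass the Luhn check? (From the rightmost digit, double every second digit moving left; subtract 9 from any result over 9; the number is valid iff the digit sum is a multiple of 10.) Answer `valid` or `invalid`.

valid

From the right, keep odd positions and double even positions (subtract 9 from any doubled value over 9):
  doubled (positions 2,4,...): 6 2 8 6 2 → sum 24
  kept (positions 1,3,...): 2 3 8 7 6 → sum 26
Total = 50.
50 mod 10 = 0, so the number is valid.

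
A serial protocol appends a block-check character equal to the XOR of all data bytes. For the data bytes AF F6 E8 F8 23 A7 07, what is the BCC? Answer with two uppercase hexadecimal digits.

CA

XOR the bytes together:
  start with 0xAF
  0xAF ⊕ 0xF6 = 0x59
  0x59 ⊕ 0xE8 = 0xB1
  0xB1 ⊕ 0xF8 = 0x49
  0x49 ⊕ 0x23 = 0x6A
  0x6A ⊕ 0xA7 = 0xCD
  0xCD ⊕ 0x07 = 0xCA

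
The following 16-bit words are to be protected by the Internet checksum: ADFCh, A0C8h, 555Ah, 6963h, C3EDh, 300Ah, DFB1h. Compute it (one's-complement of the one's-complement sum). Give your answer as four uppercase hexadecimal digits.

1ED3

One's-complement addition (fold any carry out of bit 15 back into bit 0):
  0xADFC + 0xA0C8 = 0x14EC4 → wrap carry → 0x4EC5
  0x4EC5 + 0x555A = 0x0A41F
  0xA41F + 0x6963 = 0x10D82 → wrap carry → 0x0D83
  0x0D83 + 0xC3ED = 0x0D170
  0xD170 + 0x300A = 0x1017A → wrap carry → 0x017B
  0x017B + 0xDFB1 = 0x0E12C
One's-complement sum = 0xE12C.
Checksum = ~0xE12C & 0xFFFF = 0x1ED3.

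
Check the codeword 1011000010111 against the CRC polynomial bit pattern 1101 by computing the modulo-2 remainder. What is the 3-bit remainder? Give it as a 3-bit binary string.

Modulo-2 division of 1011000010111 by 1101:
  pos 0: 1011 XOR 1101 = 0110
  pos 1: 1100 XOR 1101 = 0001
  pos 4: 1000 XOR 1101 = 0101
  pos 5: 1011 XOR 1101 = 0110
  pos 6: 1100 XOR 1101 = 0001
  pos 9: 1111 XOR 1101 = 0010
Remainder = 010 (nonzero — an error is detected).

010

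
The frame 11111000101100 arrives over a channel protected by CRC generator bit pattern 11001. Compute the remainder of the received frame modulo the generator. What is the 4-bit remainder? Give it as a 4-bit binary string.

0000

Modulo-2 division of 11111000101100 by 11001:
  pos 0: 11111 XOR 11001 = 00110
  pos 2: 11000 XOR 11001 = 00001
  pos 6: 10101 XOR 11001 = 01100
  pos 7: 11001 XOR 11001 = 00000
Remainder = 0000 (zero — the frame passes the CRC check).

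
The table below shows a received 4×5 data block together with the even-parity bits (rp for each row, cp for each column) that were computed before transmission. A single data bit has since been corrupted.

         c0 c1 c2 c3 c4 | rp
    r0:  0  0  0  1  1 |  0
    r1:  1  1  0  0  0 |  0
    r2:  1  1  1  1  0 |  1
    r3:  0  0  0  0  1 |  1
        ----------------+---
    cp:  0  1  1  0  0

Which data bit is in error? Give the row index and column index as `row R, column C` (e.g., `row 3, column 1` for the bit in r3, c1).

Recompute each row's even parity and compare to rp:
  r0: data parity 0, sent rp 0 → ok
  r1: data parity 0, sent rp 0 → ok
  r2: data parity 0, sent rp 1 → mismatch
  r3: data parity 1, sent rp 1 → ok
Recompute each column's even parity and compare to cp:
  c0: data parity 0, sent cp 0 → ok
  c1: data parity 0, sent cp 1 → mismatch
  c2: data parity 1, sent cp 1 → ok
  c3: data parity 0, sent cp 0 → ok
  c4: data parity 0, sent cp 0 → ok
Exactly one row (r2) and one column (c1) fail → the flipped bit is at their intersection.

row 2, column 1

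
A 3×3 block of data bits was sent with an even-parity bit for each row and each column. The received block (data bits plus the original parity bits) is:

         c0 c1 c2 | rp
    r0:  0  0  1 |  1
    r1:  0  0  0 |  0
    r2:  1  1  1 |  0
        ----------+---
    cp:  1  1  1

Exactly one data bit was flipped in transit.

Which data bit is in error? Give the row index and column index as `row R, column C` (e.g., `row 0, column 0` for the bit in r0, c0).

Recompute each row's even parity and compare to rp:
  r0: data parity 1, sent rp 1 → ok
  r1: data parity 0, sent rp 0 → ok
  r2: data parity 1, sent rp 0 → mismatch
Recompute each column's even parity and compare to cp:
  c0: data parity 1, sent cp 1 → ok
  c1: data parity 1, sent cp 1 → ok
  c2: data parity 0, sent cp 1 → mismatch
Exactly one row (r2) and one column (c2) fail → the flipped bit is at their intersection.

row 2, column 2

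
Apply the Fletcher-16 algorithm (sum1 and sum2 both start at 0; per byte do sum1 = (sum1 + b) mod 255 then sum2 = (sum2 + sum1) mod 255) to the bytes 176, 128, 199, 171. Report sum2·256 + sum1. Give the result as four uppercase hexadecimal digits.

7FA4

Running sums (mod 255):
  after byte 0 (176): sum1=176, sum2=176
  after byte 1 (128): sum1=49, sum2=225
  after byte 2 (199): sum1=248, sum2=218
  after byte 3 (171): sum1=164, sum2=127
Checksum = sum2·256 + sum1 = 127·256 + 164 = 32676 = 0x7FA4.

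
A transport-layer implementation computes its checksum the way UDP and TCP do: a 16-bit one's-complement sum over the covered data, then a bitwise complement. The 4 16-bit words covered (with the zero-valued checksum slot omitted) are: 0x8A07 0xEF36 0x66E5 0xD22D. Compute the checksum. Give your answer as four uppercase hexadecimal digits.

One's-complement addition (fold any carry out of bit 15 back into bit 0):
  0x8A07 + 0xEF36 = 0x1793D → wrap carry → 0x793E
  0x793E + 0x66E5 = 0x0E023
  0xE023 + 0xD22D = 0x1B250 → wrap carry → 0xB251
One's-complement sum = 0xB251.
Checksum = ~0xB251 & 0xFFFF = 0x4DAE.

4DAE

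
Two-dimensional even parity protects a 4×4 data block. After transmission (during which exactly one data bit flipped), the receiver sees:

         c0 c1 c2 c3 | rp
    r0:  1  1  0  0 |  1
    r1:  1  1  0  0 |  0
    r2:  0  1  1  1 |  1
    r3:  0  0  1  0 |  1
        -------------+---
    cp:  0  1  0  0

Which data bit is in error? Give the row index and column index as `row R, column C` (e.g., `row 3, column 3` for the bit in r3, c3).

row 0, column 3

Recompute each row's even parity and compare to rp:
  r0: data parity 0, sent rp 1 → mismatch
  r1: data parity 0, sent rp 0 → ok
  r2: data parity 1, sent rp 1 → ok
  r3: data parity 1, sent rp 1 → ok
Recompute each column's even parity and compare to cp:
  c0: data parity 0, sent cp 0 → ok
  c1: data parity 1, sent cp 1 → ok
  c2: data parity 0, sent cp 0 → ok
  c3: data parity 1, sent cp 0 → mismatch
Exactly one row (r0) and one column (c3) fail → the flipped bit is at their intersection.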